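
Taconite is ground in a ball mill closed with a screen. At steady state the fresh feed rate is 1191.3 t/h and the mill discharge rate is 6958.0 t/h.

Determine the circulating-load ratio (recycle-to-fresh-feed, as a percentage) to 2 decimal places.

CL = 484.07 %

Mill node: discharge = fresh + recycle.
R = M − F = 6958.0 − 1191.3 = 5766.7 t/h
CL = 100·R/F = 100·5766.7/1191.3 = 484.07 %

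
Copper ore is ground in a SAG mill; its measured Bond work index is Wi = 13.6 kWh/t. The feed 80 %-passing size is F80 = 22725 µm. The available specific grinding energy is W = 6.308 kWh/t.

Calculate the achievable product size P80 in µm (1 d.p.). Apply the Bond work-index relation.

W = 10·Wi·[P80^(−½) − F80^(−½)]
⇒ 1/√P80 = W/(10·Wi) + 1/√F80
  = 6.3080/(10·13.6) + 1/√22725 = 0.046382 + 0.006634 = 0.053016
P80 = (1/0.053016)² = 18.8623² = 355.78 µm

P80 = 355.8 µm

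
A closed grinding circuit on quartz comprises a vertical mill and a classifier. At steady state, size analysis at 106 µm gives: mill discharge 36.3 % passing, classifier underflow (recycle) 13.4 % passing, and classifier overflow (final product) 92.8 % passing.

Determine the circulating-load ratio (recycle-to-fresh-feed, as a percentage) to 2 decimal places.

Classifier node, passing 106 µm:
(1+r)·d = r·u + o ⇒ r = (o−d)/(d−u)
r = (92.8 − 36.3)/(36.3 − 13.4) = 56.5/22.9 = 2.4672
CL = 100·r = 246.72 %

CL = 246.72 %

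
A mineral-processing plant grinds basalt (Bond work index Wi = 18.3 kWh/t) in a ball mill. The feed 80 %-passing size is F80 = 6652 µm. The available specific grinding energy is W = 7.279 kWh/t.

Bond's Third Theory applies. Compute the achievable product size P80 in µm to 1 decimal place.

P80 = 369.3 µm

W = 10 Wi (1/√P80 − 1/√F80)  [Bond]
⇒ 1/√P80 = W/(10 Wi) + 1/√F80
  = 7.2790/(10·18.3) + 1/√6652 = 0.039776 + 0.012261 = 0.052037
P80 = (1/0.052037)² = 19.2171² = 369.30 µm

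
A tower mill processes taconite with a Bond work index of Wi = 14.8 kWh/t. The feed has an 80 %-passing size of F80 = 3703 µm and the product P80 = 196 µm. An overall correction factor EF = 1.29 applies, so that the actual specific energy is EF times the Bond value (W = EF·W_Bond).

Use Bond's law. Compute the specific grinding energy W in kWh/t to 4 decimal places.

W = 10 Wi (1/√P80 − 1/√F80)  [Bond]
1/√196 = 0.071429;  1/√3703 = 0.016433
W = 10·14.8·(0.071429 − 0.016433) = 8.1393 kWh/t
Apply correction: 8.1393 × 1.29 = 10.4997 kWh/t

W = 10.4997 kWh/t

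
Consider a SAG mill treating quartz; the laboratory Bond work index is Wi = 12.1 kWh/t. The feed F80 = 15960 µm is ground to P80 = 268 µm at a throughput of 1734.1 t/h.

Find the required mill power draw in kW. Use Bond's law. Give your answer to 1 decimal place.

P = 11156.3 kW

Bond:  W = 10 Wi (1/√P − 1/√F)
W = 10·12.1·(1/√268 − 1/√15960) = 10·12.1·(0.053169) = 6.4335 kWh/t
P_mill = W·ṁ = 6.4335·1734.1 = 11156.3 kW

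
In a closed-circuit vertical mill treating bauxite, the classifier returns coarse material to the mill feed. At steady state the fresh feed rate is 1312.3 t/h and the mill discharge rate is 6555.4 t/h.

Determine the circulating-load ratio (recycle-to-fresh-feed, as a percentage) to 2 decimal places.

Mill node: discharge = fresh + recycle.
R = M − F = 6555.4 − 1312.3 = 5243.1 t/h
CL = 100·R/F = 100·5243.1/1312.3 = 399.54 %

CL = 399.54 %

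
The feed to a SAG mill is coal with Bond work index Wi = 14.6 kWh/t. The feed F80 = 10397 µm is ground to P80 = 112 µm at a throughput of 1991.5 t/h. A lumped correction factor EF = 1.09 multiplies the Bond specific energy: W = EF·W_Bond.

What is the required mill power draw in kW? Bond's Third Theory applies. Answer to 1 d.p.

P = 26838.6 kW

W = 10 Wi (P80^-0.5 − F80^-0.5)
W = 10·14.6·(1/√112 − 1/√10397) = 10·14.6·(0.084684) = 12.3638 kWh/t
Corrected W = EF·W_Bond = 1.09·12.3638 = 13.4766 kWh/t
P_mill = W·ṁ = 13.4766·1991.5 = 26838.6 kW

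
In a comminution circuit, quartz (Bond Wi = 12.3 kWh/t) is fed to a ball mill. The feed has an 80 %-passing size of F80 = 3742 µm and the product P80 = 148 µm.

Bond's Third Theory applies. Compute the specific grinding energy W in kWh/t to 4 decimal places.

W = 8.0998 kWh/t

W = 10·Wi·(P80^(-½) − F80^(-½))
1/√148 = 0.082199;  1/√3742 = 0.016347
W = 10·12.3·(0.082199 − 0.016347) = 8.0998 kWh/t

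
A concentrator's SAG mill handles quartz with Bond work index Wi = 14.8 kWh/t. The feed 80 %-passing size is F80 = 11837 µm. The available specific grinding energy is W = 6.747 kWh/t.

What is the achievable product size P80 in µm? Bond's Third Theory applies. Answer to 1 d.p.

W = 10 Wi (1/√P80 − 1/√F80)  [Bond]
⇒ 1/√P80 = W/(10 Wi) + 1/√F80
  = 6.7470/(10·14.8) + 1/√11837 = 0.045588 + 0.009191 = 0.054779
P80 = (1/0.054779)² = 18.2551² = 333.25 µm

P80 = 333.2 µm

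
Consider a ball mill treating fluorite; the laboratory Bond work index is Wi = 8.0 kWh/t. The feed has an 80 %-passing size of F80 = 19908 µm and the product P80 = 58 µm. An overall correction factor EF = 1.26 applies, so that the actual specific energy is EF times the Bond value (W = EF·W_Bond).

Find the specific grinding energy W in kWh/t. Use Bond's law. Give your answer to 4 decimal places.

W = 12.5213 kWh/t

W = 10·Wi·(P80^(-½) − F80^(-½))
1/√58 = 0.131306;  1/√19908 = 0.007087
W = 10·8.0·(0.131306 − 0.007087) = 9.9375 kWh/t
Corrected W = EF·W_Bond = 1.26·9.9375 = 12.5213 kWh/t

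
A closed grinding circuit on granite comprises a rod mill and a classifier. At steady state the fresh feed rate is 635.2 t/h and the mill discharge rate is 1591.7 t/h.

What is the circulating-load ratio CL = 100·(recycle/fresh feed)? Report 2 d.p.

CL = 150.58 %

M = F + R at steady state, so:
R = M − F = 1591.7 − 635.2 = 956.5 t/h
CL = 100·R/F = 100·956.5/635.2 = 150.58 %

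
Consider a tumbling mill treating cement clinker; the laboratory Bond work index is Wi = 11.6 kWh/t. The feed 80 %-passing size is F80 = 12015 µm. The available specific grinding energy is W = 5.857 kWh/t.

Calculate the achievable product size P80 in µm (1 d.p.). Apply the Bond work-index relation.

P80 = 281.4 µm

W = 10 Wi (1/√P80 − 1/√F80)  [Bond]
P80^(−½) = W/(10 Wi) + F80^(−½)
  = 5.8570/(10·11.6) + 1/√12015 = 0.050491 + 0.009123 = 0.059614
P80 = (1/0.059614)² = 16.7745² = 281.38 µm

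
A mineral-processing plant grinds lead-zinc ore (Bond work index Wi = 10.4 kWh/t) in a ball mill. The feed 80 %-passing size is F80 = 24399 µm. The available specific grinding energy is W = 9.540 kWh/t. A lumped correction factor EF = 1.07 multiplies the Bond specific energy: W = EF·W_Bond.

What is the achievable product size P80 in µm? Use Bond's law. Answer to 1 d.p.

W = 10·Wi·(P80^(-½) − F80^(-½))
W_Bond = W / EF = 9.540 / 1.07 = 8.9159 kWh/t
P80^(−½) = W_Bond/(10 Wi) + F80^(−½)
  = 8.9159/(10·10.4) + 1/√24399 = 0.085730 + 0.006402 = 0.092132
P80 = (1/0.092132)² = 10.8540² = 117.81 µm

P80 = 117.8 µm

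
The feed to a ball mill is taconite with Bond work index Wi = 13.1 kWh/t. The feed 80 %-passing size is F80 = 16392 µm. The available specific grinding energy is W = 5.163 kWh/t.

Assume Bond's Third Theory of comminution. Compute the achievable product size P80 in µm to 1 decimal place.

W = 10 Wi / √P80 − 10 Wi / √F80
⇒ 1/√P80 = W/(10 Wi) + 1/√F80
  = 5.1630/(10·13.1) + 1/√16392 = 0.039412 + 0.007811 = 0.047223
P80 = (1/0.047223)² = 21.1762² = 448.43 µm

P80 = 448.4 µm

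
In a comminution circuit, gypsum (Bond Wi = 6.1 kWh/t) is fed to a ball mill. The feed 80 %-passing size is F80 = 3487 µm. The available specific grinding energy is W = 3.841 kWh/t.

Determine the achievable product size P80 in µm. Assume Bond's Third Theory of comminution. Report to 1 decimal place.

P80 = 156.6 µm

W = 10·Wi·[P80^(−½) − F80^(−½)]
1/√P80 = 1/√F80 + W/(10·Wi)
  = 3.8410/(10·6.1) + 1/√3487 = 0.062967 + 0.016935 = 0.079902
P80 = (1/0.079902)² = 12.5154² = 156.63 µm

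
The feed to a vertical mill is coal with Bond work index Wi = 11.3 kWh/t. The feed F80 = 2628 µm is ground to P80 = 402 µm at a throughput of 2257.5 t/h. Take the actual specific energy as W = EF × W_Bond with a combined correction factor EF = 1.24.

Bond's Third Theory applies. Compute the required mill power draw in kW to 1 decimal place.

P = 9606.2 kW

W = 10 Wi / √P80 − 10 Wi / √F80
W = 10·11.3·(1/√402 − 1/√2628) = 10·11.3·(0.030369) = 3.4317 kWh/t
Corrected W = EF·W_Bond = 1.24·3.4317 = 4.2552 kWh/t
Mill draw = 4.2552 × 2257.5 = 9606.2 kW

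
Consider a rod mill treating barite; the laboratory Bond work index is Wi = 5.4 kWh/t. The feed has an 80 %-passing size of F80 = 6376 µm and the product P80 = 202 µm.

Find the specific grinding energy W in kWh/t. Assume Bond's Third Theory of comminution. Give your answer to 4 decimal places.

W = 3.1232 kWh/t

W = 10 Wi / √P80 − 10 Wi / √F80
1/√202 = 0.070360;  1/√6376 = 0.012524
W = 10·5.4·(0.070360 − 0.012524) = 3.1232 kWh/t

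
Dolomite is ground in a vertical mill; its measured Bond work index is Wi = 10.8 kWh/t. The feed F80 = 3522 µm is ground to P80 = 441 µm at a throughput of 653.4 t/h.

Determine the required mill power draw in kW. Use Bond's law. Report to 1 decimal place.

P = 2171.3 kW

Bond: W = 10·Wi·(1/√P80 − 1/√F80)
W = 10·10.8·(1/√441 − 1/√3522) = 10·10.8·(0.030769) = 3.3230 kWh/t
Mill draw = 3.3230 × 653.4 = 2171.3 kW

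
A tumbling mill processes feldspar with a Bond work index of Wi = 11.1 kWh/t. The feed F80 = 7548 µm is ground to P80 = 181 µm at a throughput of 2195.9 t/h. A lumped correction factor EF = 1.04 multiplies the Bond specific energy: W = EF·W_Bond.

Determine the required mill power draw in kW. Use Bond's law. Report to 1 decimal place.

W_Bond = 10·Wi·(1/√P₈₀ − 1/√F₈₀)
W = 10·11.1·(1/√181 − 1/√7548) = 10·11.1·(0.062819) = 6.9729 kWh/t
Corrected W = EF·W_Bond = 1.04·6.9729 = 7.2518 kWh/t
Power = W × throughput = 7.2518 kWh/t × 2195.9 t/h = 15924.3 kW

P = 15924.3 kW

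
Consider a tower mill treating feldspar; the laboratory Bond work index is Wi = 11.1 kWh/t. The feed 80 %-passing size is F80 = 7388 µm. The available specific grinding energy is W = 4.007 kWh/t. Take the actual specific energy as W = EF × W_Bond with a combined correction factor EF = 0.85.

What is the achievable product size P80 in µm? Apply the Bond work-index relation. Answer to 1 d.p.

Bond: W = 10·Wi·(1/√P80 − 1/√F80)
W_Bond = W / EF = 4.007 / 0.85 = 4.7141 kWh/t
⇒ 1/√P80 = W_Bond/(10 Wi) + 1/√F80
  = 4.7141/(10·11.1) + 1/√7388 = 0.042470 + 0.011634 = 0.054104
P80 = (1/0.054104)² = 18.4830² = 341.62 µm

P80 = 341.6 µm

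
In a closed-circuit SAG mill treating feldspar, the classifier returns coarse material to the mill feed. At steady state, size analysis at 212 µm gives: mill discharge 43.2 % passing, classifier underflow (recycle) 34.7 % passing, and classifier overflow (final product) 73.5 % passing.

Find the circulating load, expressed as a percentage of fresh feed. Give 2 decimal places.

CL = 356.47 %

Let r = R/F. Size balance at 212 µm:
d + r·d = r·u + o → r(d−u) = o−d
r = (73.5 − 43.2)/(43.2 − 34.7) = 30.3/8.5 = 3.5647
CL = 100·r = 356.47 %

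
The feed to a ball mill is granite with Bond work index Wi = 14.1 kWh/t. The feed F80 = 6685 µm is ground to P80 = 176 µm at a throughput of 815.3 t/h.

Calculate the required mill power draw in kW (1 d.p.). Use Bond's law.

P = 7259.2 kW

W = 10·Wi·[P80^(−½) − F80^(−½)]
W = 10·14.1·(1/√176 − 1/√6685) = 10·14.1·(0.063147) = 8.9038 kWh/t
Power = W × throughput = 8.9038 kWh/t × 815.3 t/h = 7259.2 kW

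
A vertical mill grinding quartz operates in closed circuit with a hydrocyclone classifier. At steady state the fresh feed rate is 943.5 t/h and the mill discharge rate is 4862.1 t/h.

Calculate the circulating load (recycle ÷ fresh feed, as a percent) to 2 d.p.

Discharge = new feed + return, hence
R = M − F = 4862.1 − 943.5 = 3918.6 t/h
CL = 100·R/F = 100·3918.6/943.5 = 415.33 %

CL = 415.33 %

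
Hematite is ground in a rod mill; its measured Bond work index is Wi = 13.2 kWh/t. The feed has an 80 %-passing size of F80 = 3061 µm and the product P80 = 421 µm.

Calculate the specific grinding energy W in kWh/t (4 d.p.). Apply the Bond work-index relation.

W_Bond = 10·Wi·(1/√P₈₀ − 1/√F₈₀)
1/√421 = 0.048737;  1/√3061 = 0.018075
W = 10·13.2·(0.048737 − 0.018075) = 4.0474 kWh/t

W = 4.0474 kWh/t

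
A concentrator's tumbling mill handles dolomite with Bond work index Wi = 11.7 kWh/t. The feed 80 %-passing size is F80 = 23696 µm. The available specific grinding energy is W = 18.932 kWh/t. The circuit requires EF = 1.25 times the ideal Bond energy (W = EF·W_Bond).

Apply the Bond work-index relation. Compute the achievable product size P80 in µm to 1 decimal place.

P80 = 54.1 µm

W = 10 Wi (1/√P80 − 1/√F80)  [Bond]
W_Bond = W / EF = 18.932 / 1.25 = 15.1456 kWh/t
1/√P80 = 1/√F80 + W_Bond/(10·Wi)
  = 15.1456/(10·11.7) + 1/√23696 = 0.129450 + 0.006496 = 0.135946
P80 = (1/0.135946)² = 7.3559² = 54.11 µm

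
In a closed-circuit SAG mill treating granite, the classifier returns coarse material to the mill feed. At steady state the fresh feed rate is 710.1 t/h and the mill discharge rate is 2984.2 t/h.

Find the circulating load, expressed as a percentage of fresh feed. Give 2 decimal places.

CL = 320.25 %

M = F + R at steady state, so:
R = M − F = 2984.2 − 710.1 = 2274.1 t/h
CL = 100·R/F = 100·2274.1/710.1 = 320.25 %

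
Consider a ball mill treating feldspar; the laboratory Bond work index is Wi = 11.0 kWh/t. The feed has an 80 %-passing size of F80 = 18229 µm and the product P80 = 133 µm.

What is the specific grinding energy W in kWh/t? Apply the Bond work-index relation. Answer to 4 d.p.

W = 8.7235 kWh/t

W = 10 Wi (1/√P80 − 1/√F80)  [Bond]
1/√133 = 0.086711;  1/√18229 = 0.007407
W = 10·11.0·(0.086711 − 0.007407) = 8.7235 kWh/t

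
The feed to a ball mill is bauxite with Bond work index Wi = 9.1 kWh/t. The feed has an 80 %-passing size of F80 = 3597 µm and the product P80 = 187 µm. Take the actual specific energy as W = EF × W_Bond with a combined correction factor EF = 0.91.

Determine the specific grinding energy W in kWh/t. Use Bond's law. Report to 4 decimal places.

W = 4.6749 kWh/t

W = 10 Wi (P80^-0.5 − F80^-0.5)
1/√187 = 0.073127;  1/√3597 = 0.016674
W = 10·9.1·(0.073127 − 0.016674) = 5.1373 kWh/t
With EF = 0.91: W = 5.1373·0.91 = 4.6749 kWh/t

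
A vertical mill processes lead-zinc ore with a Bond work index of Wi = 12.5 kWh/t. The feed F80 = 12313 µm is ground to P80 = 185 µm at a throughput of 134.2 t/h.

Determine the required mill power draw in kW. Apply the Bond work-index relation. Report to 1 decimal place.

P = 1082.1 kW

W = 10 Wi / √P80 − 10 Wi / √F80
W = 10·12.5·(1/√185 − 1/√12313) = 10·12.5·(0.064510) = 8.0637 kWh/t
P = W·T = 8.0637·134.2 = 1082.1 kW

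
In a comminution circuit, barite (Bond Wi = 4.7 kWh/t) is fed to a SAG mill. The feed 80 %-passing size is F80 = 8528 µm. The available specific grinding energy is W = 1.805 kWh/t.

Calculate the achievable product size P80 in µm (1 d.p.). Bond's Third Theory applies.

P80 = 412.6 µm

W_Bond = 10·Wi·(1/√P₈₀ − 1/√F₈₀)
1/√P80 = 1/√F80 + W/(10·Wi)
  = 1.8050/(10·4.7) + 1/√8528 = 0.038404 + 0.010829 = 0.049233
P80 = (1/0.049233)² = 20.3116² = 412.56 µm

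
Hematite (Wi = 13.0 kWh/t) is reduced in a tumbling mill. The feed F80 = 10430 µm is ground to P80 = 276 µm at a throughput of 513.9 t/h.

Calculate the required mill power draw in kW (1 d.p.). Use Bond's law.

W = 10 Wi / √P80 − 10 Wi / √F80
W = 10·13.0·(1/√276 − 1/√10430) = 10·13.0·(0.050401) = 6.5522 kWh/t
P = W·T = 6.5522·513.9 = 3367.2 kW

P = 3367.2 kW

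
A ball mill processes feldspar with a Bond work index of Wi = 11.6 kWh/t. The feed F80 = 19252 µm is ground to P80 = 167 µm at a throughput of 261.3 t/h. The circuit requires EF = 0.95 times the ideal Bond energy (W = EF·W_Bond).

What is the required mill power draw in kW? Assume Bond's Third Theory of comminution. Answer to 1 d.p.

P = 2020.7 kW

W = 10 Wi (1/√P80 − 1/√F80)  [Bond]
W = 10·11.6·(1/√167 − 1/√19252) = 10·11.6·(0.070175) = 8.1403 kWh/t
With EF = 0.95: W = 8.1403·0.95 = 7.7333 kWh/t
P_mill = W·ṁ = 7.7333·261.3 = 2020.7 kW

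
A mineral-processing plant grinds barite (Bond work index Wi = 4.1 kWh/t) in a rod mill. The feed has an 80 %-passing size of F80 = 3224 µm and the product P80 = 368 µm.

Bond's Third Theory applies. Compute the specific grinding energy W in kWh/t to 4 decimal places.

W = 1.4152 kWh/t

W = 10 Wi (1/√P80 − 1/√F80)  [Bond]
1/√368 = 0.052129;  1/√3224 = 0.017612
W = 10·4.1·(0.052129 − 0.017612) = 1.4152 kWh/t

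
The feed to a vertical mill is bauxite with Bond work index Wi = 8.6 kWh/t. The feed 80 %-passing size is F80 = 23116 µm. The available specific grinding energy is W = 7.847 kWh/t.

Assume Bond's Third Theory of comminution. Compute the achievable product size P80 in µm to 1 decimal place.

W = 10·Wi·(P80^(-½) − F80^(-½))
⇒ 1/√P80 = W/(10 Wi) + 1/√F80
  = 7.8470/(10·8.6) + 1/√23116 = 0.091244 + 0.006577 = 0.097821
P80 = (1/0.097821)² = 10.2227² = 104.50 µm

P80 = 104.5 µm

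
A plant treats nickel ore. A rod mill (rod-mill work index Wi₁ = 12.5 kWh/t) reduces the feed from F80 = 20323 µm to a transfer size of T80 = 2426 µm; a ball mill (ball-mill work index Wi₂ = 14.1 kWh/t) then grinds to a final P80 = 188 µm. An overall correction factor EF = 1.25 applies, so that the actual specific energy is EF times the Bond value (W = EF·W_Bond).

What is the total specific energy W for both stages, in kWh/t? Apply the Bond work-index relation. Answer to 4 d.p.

Bond: W = 10·Wi·(1/√P80 − 1/√F80)
Stage 1 (20323→2426 µm, Wi₁=12.5): W₁ = 10·12.5·(0.020303 − 0.007015) = 1.6610 kWh/t
Stage 2 (2426→188 µm, Wi₂=14.1): W₂ = 10·14.1·(0.072932 − 0.020303) = 7.4208 kWh/t
W = W₁ + W₂ = 1.6610 + 7.4208 = 9.0818 kWh/t
Corrected W = EF·W_Bond = 1.25·9.0818 = 11.3523 kWh/t

W = 11.3523 kWh/t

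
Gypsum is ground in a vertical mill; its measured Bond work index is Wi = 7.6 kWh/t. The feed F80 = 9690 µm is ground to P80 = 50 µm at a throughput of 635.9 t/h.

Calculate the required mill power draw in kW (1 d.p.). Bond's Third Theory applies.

P = 6343.7 kW

W = 10 Wi (1/√P80 − 1/√F80)  [Bond]
W = 10·7.6·(1/√50 − 1/√9690) = 10·7.6·(0.131263) = 9.9760 kWh/t
P_mill = W·ṁ = 9.9760·635.9 = 6343.7 kW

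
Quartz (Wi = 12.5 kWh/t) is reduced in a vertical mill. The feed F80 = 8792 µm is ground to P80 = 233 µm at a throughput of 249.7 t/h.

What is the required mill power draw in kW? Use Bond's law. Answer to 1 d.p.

W_Bond = 10·Wi·(1/√P₈₀ − 1/√F₈₀)
W = 10·12.5·(1/√233 − 1/√8792) = 10·12.5·(0.054847) = 6.8559 kWh/t
P_mill = W·ṁ = 6.8559·249.7 = 1711.9 kW

P = 1711.9 kW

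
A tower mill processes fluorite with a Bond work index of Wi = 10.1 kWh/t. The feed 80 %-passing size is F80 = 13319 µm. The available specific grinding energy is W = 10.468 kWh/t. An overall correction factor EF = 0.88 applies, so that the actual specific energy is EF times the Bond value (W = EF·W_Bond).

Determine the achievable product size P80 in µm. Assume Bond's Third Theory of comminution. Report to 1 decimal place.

P80 = 62.5 µm

W = 10·Wi·[P80^(−½) − F80^(−½)]
W_Bond = W / EF = 10.468 / 0.88 = 11.8955 kWh/t
P80^-0.5 = F80^-0.5 + W_Bond/(10 Wi)
  = 11.8955/(10·10.1) + 1/√13319 = 0.117777 + 0.008665 = 0.126442
P80 = (1/0.126442)² = 7.9088² = 62.55 µm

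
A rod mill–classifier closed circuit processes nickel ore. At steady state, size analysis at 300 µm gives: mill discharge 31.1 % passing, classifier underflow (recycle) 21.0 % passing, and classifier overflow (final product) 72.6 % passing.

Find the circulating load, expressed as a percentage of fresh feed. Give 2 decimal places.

CL = 410.89 %

Let r = R/F. Size balance at 300 µm:
(1+r)·d = r·u + o ⇒ r = (o−d)/(d−u)
r = (72.6 − 31.1)/(31.1 − 21.0) = 41.5/10.1 = 4.1089
CL = 100·r = 410.89 %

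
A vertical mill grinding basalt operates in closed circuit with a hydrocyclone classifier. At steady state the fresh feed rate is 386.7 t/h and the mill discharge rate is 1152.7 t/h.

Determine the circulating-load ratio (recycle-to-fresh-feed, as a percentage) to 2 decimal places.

M = F + R at steady state, so:
R = M − F = 1152.7 − 386.7 = 766.0 t/h
CL = 100·R/F = 100·766.0/386.7 = 198.09 %

CL = 198.09 %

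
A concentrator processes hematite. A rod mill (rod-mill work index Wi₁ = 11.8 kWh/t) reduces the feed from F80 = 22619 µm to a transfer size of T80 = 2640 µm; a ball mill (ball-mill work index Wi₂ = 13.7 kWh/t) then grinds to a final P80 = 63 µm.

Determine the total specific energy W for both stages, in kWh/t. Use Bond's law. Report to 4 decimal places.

W = 10 Wi / √P80 − 10 Wi / √F80
Stage 1 (22619→2640 µm, Wi₁=11.8): W₁ = 10·11.8·(0.019462 − 0.006649) = 1.5120 kWh/t
Stage 2 (2640→63 µm, Wi₂=13.7): W₂ = 10·13.7·(0.125988 − 0.019462) = 14.5940 kWh/t
W = W₁ + W₂ = 1.5120 + 14.5940 = 16.1060 kWh/t

W = 16.1060 kWh/t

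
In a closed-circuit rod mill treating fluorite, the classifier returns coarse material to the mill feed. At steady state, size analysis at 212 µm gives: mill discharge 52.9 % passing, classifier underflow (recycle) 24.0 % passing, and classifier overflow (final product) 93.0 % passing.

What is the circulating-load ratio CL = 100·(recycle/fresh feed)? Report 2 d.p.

CL = 138.75 %

Classifier node, passing 212 µm:
(1+r)d = ru + o → r = (o−d)/(d−u)
r = (93.0 − 52.9)/(52.9 − 24.0) = 40.1/28.9 = 1.3875
CL = 100·r = 138.75 %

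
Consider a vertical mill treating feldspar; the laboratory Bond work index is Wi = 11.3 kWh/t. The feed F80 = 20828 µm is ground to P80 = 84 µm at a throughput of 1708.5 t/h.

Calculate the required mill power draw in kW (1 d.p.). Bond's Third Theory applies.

W = 10·Wi·[P80^(−½) − F80^(−½)]
W = 10·11.3·(1/√84 − 1/√20828) = 10·11.3·(0.102180) = 11.5463 kWh/t
P = W·T = 11.5463·1708.5 = 19726.9 kW

P = 19726.9 kW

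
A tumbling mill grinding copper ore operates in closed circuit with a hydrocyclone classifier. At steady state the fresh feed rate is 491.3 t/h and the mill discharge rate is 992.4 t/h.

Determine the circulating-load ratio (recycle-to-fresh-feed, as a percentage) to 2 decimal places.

CL = 101.99 %

Discharge = new feed + return, hence
R = M − F = 992.4 − 491.3 = 501.1 t/h
CL = 100·R/F = 100·501.1/491.3 = 101.99 %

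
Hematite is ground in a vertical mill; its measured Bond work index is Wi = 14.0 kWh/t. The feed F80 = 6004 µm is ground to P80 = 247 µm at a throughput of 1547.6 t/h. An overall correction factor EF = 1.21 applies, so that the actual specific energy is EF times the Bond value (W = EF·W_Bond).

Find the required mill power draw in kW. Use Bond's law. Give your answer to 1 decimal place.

P = 13297.7 kW

W = 10 Wi (1/√P80 − 1/√F80)  [Bond]
W = 10·14.0·(1/√247 − 1/√6004) = 10·14.0·(0.050723) = 7.1012 kWh/t
W_actual = 1.21 × 7.1012 = 8.5924 kWh/t
Power = W × throughput = 8.5924 kWh/t × 1547.6 t/h = 13297.7 kW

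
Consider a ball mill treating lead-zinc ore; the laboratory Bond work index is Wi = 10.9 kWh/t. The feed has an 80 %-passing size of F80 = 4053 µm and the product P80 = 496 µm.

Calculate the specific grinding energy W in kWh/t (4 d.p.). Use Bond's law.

W = 3.1821 kWh/t

W = 10·Wi·[P80^(−½) − F80^(−½)]
1/√496 = 0.044901;  1/√4053 = 0.015708
W = 10·10.9·(0.044901 − 0.015708) = 3.1821 kWh/t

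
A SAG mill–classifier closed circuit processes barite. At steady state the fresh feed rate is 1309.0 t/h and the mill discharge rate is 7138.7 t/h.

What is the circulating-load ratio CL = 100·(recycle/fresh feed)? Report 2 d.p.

CL = 445.36 %

M = F + R at steady state, so:
R = M − F = 7138.7 − 1309.0 = 5829.7 t/h
CL = 100·R/F = 100·5829.7/1309.0 = 445.36 %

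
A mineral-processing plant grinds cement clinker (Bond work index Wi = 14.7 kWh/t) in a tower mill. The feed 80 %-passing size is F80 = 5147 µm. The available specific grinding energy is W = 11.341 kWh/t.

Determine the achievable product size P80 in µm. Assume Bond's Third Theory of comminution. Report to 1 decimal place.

P80 = 120.5 µm

W = 10·Wi·(P80^(-½) − F80^(-½))
1/√P80 = 1/√F80 + W/(10·Wi)
  = 11.3410/(10·14.7) + 1/√5147 = 0.077150 + 0.013939 = 0.091088
P80 = (1/0.091088)² = 10.9783² = 120.52 µm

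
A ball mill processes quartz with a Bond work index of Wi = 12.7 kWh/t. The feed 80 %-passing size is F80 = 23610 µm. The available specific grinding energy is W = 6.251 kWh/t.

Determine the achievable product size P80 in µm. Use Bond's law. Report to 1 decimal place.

W_Bond = 10·Wi·(1/√P₈₀ − 1/√F₈₀)
P80^-0.5 = F80^-0.5 + W/(10 Wi)
  = 6.2510/(10·12.7) + 1/√23610 = 0.049220 + 0.006508 = 0.055729
P80 = (1/0.055729)² = 17.9441² = 321.99 µm

P80 = 322.0 µm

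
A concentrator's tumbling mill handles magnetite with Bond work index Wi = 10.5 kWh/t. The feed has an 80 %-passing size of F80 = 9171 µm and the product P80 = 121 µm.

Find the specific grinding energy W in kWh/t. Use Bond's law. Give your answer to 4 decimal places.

W = 8.4490 kWh/t

W_Bond = 10·Wi·(1/√P₈₀ − 1/√F₈₀)
1/√121 = 0.090909;  1/√9171 = 0.010442
W = 10·10.5·(0.090909 − 0.010442) = 8.4490 kWh/t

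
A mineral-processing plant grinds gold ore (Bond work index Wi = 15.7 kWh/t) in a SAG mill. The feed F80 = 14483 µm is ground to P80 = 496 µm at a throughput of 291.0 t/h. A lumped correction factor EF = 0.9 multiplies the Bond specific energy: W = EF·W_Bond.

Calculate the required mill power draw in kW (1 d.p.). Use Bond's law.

P = 1504.6 kW

W = 10 Wi (1/√P80 − 1/√F80)  [Bond]
W = 10·15.7·(1/√496 − 1/√14483) = 10·15.7·(0.036592) = 5.7449 kWh/t
W_actual = 0.9 × 5.7449 = 5.1704 kWh/t
P = W·T = 5.1704·291.0 = 1504.6 kW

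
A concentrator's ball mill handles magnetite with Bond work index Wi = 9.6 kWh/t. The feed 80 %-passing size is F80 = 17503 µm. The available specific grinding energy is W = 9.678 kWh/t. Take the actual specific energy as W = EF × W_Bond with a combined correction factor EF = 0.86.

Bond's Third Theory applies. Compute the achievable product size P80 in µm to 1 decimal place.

Bond: W = 10·Wi·(1/√P80 − 1/√F80)
W_Bond = W / EF = 9.678 / 0.86 = 11.2535 kWh/t
P80^(−½) = W_Bond/(10 Wi) + F80^(−½)
  = 11.2535/(10·9.6) + 1/√17503 = 0.117224 + 0.007559 = 0.124782
P80 = (1/0.124782)² = 8.0139² = 64.22 µm

P80 = 64.2 µm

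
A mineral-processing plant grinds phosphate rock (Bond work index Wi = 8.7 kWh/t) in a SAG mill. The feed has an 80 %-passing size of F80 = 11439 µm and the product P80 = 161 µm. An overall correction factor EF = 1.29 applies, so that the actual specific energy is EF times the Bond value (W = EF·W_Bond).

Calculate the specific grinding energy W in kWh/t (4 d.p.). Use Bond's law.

W = 10·Wi·(P80^(-½) − F80^(-½))
1/√161 = 0.078811;  1/√11439 = 0.009350
W = 10·8.7·(0.078811 − 0.009350) = 6.0431 kWh/t
Apply correction: 6.0431 × 1.29 = 7.7956 kWh/t

W = 7.7956 kWh/t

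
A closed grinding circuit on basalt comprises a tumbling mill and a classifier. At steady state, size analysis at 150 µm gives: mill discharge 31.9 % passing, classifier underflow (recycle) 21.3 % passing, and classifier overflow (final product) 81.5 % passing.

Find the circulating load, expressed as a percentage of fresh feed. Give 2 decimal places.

CL = 467.92 %

Two-product formula at 150 µm:
d + r·d = r·u + o → r(d−u) = o−d
r = (81.5 − 31.9)/(31.9 − 21.3) = 49.6/10.6 = 4.6792
CL = 100·r = 467.92 %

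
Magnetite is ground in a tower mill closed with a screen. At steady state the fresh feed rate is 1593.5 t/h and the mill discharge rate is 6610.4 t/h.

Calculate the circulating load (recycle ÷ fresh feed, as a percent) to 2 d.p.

CL = 314.84 %

Mill node: discharge = fresh + recycle.
R = M − F = 6610.4 − 1593.5 = 5016.9 t/h
CL = 100·R/F = 100·5016.9/1593.5 = 314.84 %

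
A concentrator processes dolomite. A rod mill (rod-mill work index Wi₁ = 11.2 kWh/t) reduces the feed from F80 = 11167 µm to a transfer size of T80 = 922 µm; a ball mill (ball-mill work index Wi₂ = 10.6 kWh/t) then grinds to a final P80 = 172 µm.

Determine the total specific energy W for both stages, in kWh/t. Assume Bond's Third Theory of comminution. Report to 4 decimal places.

W = 10 Wi / √P80 − 10 Wi / √F80
Stage 1 (11167→922 µm, Wi₁=11.2): W₁ = 10·11.2·(0.032933 − 0.009463) = 2.6287 kWh/t
Stage 2 (922→172 µm, Wi₂=10.6): W₂ = 10·10.6·(0.076249 − 0.032933) = 4.5915 kWh/t
W = W₁ + W₂ = 2.6287 + 4.5915 = 7.2202 kWh/t

W = 7.2202 kWh/t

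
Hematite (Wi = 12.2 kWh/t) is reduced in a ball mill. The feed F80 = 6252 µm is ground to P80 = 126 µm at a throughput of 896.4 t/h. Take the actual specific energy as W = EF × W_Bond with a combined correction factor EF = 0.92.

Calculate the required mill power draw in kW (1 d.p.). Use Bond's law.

W = 10 Wi / √P80 − 10 Wi / √F80
W = 10·12.2·(1/√126 − 1/√6252) = 10·12.2·(0.076440) = 9.3257 kWh/t
With EF = 0.92: W = 9.3257·0.92 = 8.5796 kWh/t
P = W·T = 8.5796·896.4 = 7690.8 kW

P = 7690.8 kW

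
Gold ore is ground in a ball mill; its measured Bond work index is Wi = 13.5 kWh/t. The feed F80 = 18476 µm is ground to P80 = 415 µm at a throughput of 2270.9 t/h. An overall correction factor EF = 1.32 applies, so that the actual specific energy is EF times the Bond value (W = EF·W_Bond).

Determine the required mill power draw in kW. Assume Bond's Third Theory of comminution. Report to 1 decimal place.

W = 10·Wi·[P80^(−½) − F80^(−½)]
W = 10·13.5·(1/√415 − 1/√18476) = 10·13.5·(0.041731) = 5.6337 kWh/t
Corrected W = EF·W_Bond = 1.32·5.6337 = 7.4365 kWh/t
Mill draw = 7.4365 × 2270.9 = 16887.5 kW

P = 16887.5 kW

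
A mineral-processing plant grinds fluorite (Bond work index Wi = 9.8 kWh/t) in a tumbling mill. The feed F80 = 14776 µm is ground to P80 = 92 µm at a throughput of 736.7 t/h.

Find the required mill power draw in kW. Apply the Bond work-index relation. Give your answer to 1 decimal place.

Bond: W = 10·Wi·(1/√P80 − 1/√F80)
W = 10·9.8·(1/√92 − 1/√14776) = 10·9.8·(0.096031) = 9.4110 kWh/t
P = W·T = 9.4110·736.7 = 6933.1 kW

P = 6933.1 kW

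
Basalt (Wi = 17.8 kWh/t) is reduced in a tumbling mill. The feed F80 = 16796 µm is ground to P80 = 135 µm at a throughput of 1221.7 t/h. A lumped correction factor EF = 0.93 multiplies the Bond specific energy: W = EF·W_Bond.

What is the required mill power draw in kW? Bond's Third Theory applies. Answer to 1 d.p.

P = 15845.6 kW

W_Bond = 10·Wi·(1/√P₈₀ − 1/√F₈₀)
W = 10·17.8·(1/√135 − 1/√16796) = 10·17.8·(0.078350) = 13.9463 kWh/t
Apply correction: 13.9463 × 0.93 = 12.9701 kWh/t
P_mill = W·ṁ = 12.9701·1221.7 = 15845.6 kW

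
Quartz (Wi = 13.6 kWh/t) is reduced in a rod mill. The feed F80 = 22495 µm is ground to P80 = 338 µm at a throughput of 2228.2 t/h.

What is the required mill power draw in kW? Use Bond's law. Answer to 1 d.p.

P = 14462.5 kW

W_Bond = 10·Wi·(1/√P₈₀ − 1/√F₈₀)
W = 10·13.6·(1/√338 − 1/√22495) = 10·13.6·(0.047725) = 6.4907 kWh/t
Power = W × throughput = 6.4907 kWh/t × 2228.2 t/h = 14462.5 kW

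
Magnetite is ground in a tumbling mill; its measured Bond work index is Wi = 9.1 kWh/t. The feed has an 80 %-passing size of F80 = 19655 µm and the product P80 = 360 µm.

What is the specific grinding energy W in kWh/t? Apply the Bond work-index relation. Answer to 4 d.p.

W = 4.1470 kWh/t

W = 10 Wi / √P80 − 10 Wi / √F80
1/√360 = 0.052705;  1/√19655 = 0.007133
W = 10·9.1·(0.052705 − 0.007133) = 4.1470 kWh/t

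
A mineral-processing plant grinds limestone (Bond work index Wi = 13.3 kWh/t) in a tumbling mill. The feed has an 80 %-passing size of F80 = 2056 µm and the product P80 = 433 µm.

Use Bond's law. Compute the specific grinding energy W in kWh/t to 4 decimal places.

W = 10 Wi (1/√P80 − 1/√F80)  [Bond]
1/√433 = 0.048057;  1/√2056 = 0.022054
W = 10·13.3·(0.048057 − 0.022054) = 3.4584 kWh/t

W = 3.4584 kWh/t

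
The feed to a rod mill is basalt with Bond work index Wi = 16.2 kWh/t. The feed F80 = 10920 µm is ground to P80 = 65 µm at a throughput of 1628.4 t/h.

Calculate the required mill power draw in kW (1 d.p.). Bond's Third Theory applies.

P = 30196.0 kW

W = 10 Wi (P80^-0.5 − F80^-0.5)
W = 10·16.2·(1/√65 − 1/√10920) = 10·16.2·(0.114465) = 18.5434 kWh/t
Power = W × throughput = 18.5434 kWh/t × 1628.4 t/h = 30196.0 kW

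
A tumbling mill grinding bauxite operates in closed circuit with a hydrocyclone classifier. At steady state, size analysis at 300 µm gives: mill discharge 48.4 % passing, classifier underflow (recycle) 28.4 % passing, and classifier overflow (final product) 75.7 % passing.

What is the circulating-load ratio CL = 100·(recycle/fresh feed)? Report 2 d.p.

CL = 136.50 %

Balance %-passing 300 µm (r = R/F):
d + r·d = r·u + o → r(d−u) = o−d
r = (75.7 − 48.4)/(48.4 − 28.4) = 27.3/20.0 = 1.3650
CL = 100·r = 136.50 %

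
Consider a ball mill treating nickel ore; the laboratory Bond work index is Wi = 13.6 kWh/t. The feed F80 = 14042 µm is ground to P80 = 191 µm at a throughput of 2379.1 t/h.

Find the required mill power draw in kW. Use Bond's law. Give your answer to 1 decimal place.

W = 10 Wi (P80^-0.5 − F80^-0.5)
W = 10·13.6·(1/√191 − 1/√14042) = 10·13.6·(0.063919) = 8.6929 kWh/t
Power = W × throughput = 8.6929 kWh/t × 2379.1 t/h = 20681.3 kW

P = 20681.3 kW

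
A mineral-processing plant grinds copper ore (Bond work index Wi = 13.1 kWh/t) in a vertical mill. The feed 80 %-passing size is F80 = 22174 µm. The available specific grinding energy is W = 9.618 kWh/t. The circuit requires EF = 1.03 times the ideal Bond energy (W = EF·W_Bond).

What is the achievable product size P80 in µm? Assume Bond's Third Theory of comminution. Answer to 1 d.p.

Bond:  W = 10 Wi (1/√P − 1/√F)
W_Bond = W / EF = 9.618 / 1.03 = 9.3379 kWh/t
⇒ 1/√P80 = W_Bond/(10·Wi) + 1/√F80
  = 9.3379/(10·13.1) + 1/√22174 = 0.071281 + 0.006715 = 0.077997
P80 = (1/0.077997)² = 12.8210² = 164.38 µm

P80 = 164.4 µm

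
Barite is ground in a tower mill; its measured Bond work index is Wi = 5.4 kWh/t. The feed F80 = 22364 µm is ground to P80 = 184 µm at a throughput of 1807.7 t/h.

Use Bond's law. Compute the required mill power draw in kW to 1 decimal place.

W = 10 Wi (1/√P80 − 1/√F80)  [Bond]
W = 10·5.4·(1/√184 − 1/√22364) = 10·5.4·(0.067034) = 3.6198 kWh/t
Mill draw = 3.6198 × 1807.7 = 6543.6 kW

P = 6543.6 kW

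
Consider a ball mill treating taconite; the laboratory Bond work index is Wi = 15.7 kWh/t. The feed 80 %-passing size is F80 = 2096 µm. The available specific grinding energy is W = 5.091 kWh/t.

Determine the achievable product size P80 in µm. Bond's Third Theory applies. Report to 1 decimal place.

P80 = 339.5 µm

W = 10·Wi·[P80^(−½) − F80^(−½)]
⇒ 1/√P80 = W/(10 Wi) + 1/√F80
  = 5.0910/(10·15.7) + 1/√2096 = 0.032427 + 0.021843 = 0.054269
P80 = (1/0.054269)² = 18.4266² = 339.54 µm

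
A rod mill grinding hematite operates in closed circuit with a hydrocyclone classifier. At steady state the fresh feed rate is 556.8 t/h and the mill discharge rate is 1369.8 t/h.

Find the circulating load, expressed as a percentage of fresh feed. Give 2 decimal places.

M = F + R at steady state, so:
R = M − F = 1369.8 − 556.8 = 813.0 t/h
CL = 100·R/F = 100·813.0/556.8 = 146.01 %

CL = 146.01 %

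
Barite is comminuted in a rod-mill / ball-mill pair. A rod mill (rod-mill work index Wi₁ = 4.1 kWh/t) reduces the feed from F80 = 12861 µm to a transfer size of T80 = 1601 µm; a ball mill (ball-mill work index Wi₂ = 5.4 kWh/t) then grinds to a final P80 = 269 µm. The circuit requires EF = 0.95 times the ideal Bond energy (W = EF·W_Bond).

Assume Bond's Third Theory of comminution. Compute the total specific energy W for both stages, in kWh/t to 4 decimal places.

W = 2.4757 kWh/t

W = 10·Wi·[P80^(−½) − F80^(−½)]
Stage 1 (12861→1601 µm, Wi₁=4.1): W₁ = 10·4.1·(0.024992 − 0.008818) = 0.6631 kWh/t
Stage 2 (1601→269 µm, Wi₂=5.4): W₂ = 10·5.4·(0.060971 − 0.024992) = 1.9429 kWh/t
W = W₁ + W₂ = 0.6631 + 1.9429 = 2.6060 kWh/t
Apply correction: 2.6060 × 0.95 = 2.4757 kWh/t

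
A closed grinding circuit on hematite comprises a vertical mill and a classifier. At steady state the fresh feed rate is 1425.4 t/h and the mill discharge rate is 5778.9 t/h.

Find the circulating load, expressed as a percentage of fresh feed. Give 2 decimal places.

CL = 305.42 %

M = F + R at steady state, so:
R = M − F = 5778.9 − 1425.4 = 4353.5 t/h
CL = 100·R/F = 100·4353.5/1425.4 = 305.42 %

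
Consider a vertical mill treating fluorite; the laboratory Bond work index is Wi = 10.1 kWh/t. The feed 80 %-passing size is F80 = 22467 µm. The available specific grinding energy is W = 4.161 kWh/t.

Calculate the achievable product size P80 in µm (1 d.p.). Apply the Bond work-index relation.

W_Bond = 10·Wi·(1/√P₈₀ − 1/√F₈₀)
1/√P80 = 1/√F80 + W/(10·Wi)
  = 4.1610/(10·10.1) + 1/√22467 = 0.041198 + 0.006672 = 0.047870
P80 = (1/0.047870)² = 20.8901² = 436.40 µm

P80 = 436.4 µm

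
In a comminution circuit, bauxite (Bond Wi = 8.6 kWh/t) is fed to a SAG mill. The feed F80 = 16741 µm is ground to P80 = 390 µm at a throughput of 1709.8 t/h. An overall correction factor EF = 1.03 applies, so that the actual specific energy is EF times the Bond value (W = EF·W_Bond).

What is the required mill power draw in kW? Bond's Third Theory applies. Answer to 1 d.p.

P = 6498.6 kW

W = 10·Wi·(P80^(-½) − F80^(-½))
W = 10·8.6·(1/√390 − 1/√16741) = 10·8.6·(0.042908) = 3.6901 kWh/t
W_actual = 1.03 × 3.6901 = 3.8008 kWh/t
Power = W × throughput = 3.8008 kWh/t × 1709.8 t/h = 6498.6 kW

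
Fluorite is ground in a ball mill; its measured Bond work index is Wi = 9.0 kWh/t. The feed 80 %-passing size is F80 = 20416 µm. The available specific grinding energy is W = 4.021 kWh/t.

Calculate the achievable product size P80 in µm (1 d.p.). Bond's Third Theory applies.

P80 = 374.5 µm

Bond: W = 10·Wi·(1/√P80 − 1/√F80)
⇒ 1/√P80 = W/(10·Wi) + 1/√F80
  = 4.0210/(10·9.0) + 1/√20416 = 0.044678 + 0.006999 = 0.051676
P80 = (1/0.051676)² = 19.3512² = 374.47 µm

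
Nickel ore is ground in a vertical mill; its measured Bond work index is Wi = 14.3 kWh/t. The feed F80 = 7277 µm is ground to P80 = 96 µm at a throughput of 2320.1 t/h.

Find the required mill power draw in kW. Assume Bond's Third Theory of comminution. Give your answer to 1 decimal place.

W = 10 Wi / √P80 − 10 Wi / √F80
W = 10·14.3·(1/√96 − 1/√7277) = 10·14.3·(0.090339) = 12.9185 kWh/t
Power = W × throughput = 12.9185 kWh/t × 2320.1 t/h = 29972.3 kW

P = 29972.3 kW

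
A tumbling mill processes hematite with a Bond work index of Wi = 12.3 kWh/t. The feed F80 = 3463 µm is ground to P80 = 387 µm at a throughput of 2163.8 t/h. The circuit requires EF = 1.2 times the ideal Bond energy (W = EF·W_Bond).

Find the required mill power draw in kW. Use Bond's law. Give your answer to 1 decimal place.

P = 10807.6 kW

W_Bond = 10·Wi·(1/√P₈₀ − 1/√F₈₀)
W = 10·12.3·(1/√387 − 1/√3463) = 10·12.3·(0.033840) = 4.1623 kWh/t
W_actual = 1.2 × 4.1623 = 4.9947 kWh/t
Mill draw = 4.9947 × 2163.8 = 10807.6 kW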